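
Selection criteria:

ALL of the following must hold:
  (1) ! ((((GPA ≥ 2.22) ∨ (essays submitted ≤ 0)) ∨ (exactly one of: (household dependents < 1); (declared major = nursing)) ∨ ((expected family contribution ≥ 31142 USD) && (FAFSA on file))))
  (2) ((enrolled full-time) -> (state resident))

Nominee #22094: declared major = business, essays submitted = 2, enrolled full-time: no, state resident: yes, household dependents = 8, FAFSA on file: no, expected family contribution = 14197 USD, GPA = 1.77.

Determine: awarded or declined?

Atomic conditions:
  GPA ≥ 2.22: 1.77 ≥ 2.22 is false
  essays submitted ≤ 0: 2 ≤ 0 is false
  household dependents < 1: 8 < 1 is false
  declared major = nursing: business == nursing is false
  expected family contribution ≥ 31142 USD: 14197 ≥ 31142 is false
  FAFSA on file: no → false
  enrolled full-time: no → false
  state resident: yes → true
Combine:
[1.1.1] false OR false = false
[1.1.2] exactly-one(false, false) = false
[1.1.3] false AND false = false
[1.1] false OR false OR false = false
[1] NOT false = true
[2] false → true (antecedent false ⇒ implication holds) = true
[root] true AND true = true
Overall: true → awarded

Awarded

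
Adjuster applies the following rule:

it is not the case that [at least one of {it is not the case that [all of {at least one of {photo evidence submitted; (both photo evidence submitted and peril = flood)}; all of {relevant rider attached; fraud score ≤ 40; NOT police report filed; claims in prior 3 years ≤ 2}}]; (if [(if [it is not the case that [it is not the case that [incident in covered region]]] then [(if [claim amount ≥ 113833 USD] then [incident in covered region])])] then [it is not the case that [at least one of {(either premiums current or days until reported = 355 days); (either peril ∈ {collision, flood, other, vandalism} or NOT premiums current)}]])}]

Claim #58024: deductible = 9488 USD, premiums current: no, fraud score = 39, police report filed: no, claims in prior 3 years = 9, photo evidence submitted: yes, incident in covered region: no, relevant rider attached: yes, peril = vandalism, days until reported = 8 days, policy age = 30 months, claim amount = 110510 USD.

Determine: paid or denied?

Atomic conditions:
  photo evidence submitted: yes → true
  peril = flood: vandalism == flood is false
  relevant rider attached: yes → true
  fraud score ≤ 40: 39 ≤ 40 is true
  NOT police report filed: no → true
  claims in prior 3 years ≤ 2: 9 ≤ 2 is false
  incident in covered region: no → false
  claim amount ≥ 113833 USD: 110510 ≥ 113833 is false
  premiums current: no → false
  days until reported = 355 days: 8 == 355 is false
  peril ∈ {collision, flood, other, vandalism}: vandalism is in the set → true
  NOT premiums current: no → true
Combine:
[1.1.1.1.2] true AND false = false
[1.1.1.1] true OR false = true
[1.1.1.2] true AND true AND true AND false = false
[1.1.1] true AND false = false
[1.1] NOT false = true
[1.2.1.1.1] NOT false = true
[1.2.1.1] NOT true = false
[1.2.1.2] false → false (antecedent false ⇒ implication holds) = true
[1.2.1] false → true (antecedent false ⇒ implication holds) = true
[1.2.2.1.1] false OR false = false
[1.2.2.1.2] true OR true = true
[1.2.2.1] false OR true = true
[1.2.2] NOT true = false
[1.2] true → false = false
[1] true OR false = true
[root] NOT true = false
Overall: false → denied

Denied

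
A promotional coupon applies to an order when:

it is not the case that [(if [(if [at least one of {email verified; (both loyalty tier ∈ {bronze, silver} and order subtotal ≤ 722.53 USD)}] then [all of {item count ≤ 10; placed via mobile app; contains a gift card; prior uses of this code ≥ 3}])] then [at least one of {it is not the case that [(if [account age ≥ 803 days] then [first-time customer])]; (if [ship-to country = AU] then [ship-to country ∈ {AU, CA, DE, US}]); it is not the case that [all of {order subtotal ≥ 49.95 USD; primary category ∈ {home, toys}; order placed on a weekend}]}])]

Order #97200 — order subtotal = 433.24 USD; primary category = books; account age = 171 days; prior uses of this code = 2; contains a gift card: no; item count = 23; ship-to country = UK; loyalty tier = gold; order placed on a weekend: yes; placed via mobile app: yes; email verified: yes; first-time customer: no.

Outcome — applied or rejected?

Atomic conditions:
  email verified: yes → true
  loyalty tier ∈ {bronze, silver}: gold is not in the set → false
  order subtotal ≤ 722.53 USD: 433.24 ≤ 722.53 is true
  item count ≤ 10: 23 ≤ 10 is false
  placed via mobile app: yes → true
  contains a gift card: no → false
  prior uses of this code ≥ 3: 2 ≥ 3 is false
  account age ≥ 803 days: 171 ≥ 803 is false
  first-time customer: no → false
  ship-to country = AU: UK == AU is false
  ship-to country ∈ {AU, CA, DE, US}: UK is not in the set → false
  order subtotal ≥ 49.95 USD: 433.24 ≥ 49.95 is true
  primary category ∈ {home, toys}: books is not in the set → false
  order placed on a weekend: yes → true
Combine:
[1.1.1.2] false AND true = false
[1.1.1] true OR false = true
[1.1.2] false AND true AND false AND false = false
[1.1] true → false = false
[1.2.1.1] false → false (antecedent false ⇒ implication holds) = true
[1.2.1] NOT true = false
[1.2.2] false → false (antecedent false ⇒ implication holds) = true
[1.2.3.1] true AND false AND true = false
[1.2.3] NOT false = true
[1.2] false OR true OR true = true
[1] false → true (antecedent false ⇒ implication holds) = true
[root] NOT true = false
Overall: false → rejected

Rejected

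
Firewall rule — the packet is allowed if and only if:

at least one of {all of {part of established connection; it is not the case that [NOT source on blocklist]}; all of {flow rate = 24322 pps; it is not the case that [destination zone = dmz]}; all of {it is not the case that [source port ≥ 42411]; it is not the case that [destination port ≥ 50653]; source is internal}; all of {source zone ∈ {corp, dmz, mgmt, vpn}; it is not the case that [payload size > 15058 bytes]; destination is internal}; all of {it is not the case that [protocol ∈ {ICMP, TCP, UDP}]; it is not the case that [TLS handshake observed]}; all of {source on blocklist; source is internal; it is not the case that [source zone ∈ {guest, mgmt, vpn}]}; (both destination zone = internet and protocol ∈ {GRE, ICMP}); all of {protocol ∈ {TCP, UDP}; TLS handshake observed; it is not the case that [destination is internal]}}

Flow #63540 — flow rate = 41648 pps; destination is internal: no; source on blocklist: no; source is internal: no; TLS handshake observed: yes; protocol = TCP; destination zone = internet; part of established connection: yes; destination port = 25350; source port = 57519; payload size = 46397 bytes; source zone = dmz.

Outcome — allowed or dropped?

Atomic conditions:
  part of established connection: yes → true
  NOT source on blocklist: no → true
  flow rate = 24322 pps: 41648 == 24322 is false
  destination zone = dmz: internet == dmz is false
  source port ≥ 42411: 57519 ≥ 42411 is true
  destination port ≥ 50653: 25350 ≥ 50653 is false
  source is internal: no → false
  source zone ∈ {corp, dmz, mgmt, vpn}: dmz is in the set → true
  payload size > 15058 bytes: 46397 > 15058 is true
  destination is internal: no → false
  protocol ∈ {ICMP, TCP, UDP}: TCP is in the set → true
  TLS handshake observed: yes → true
  source on blocklist: no → false
  source zone ∈ {guest, mgmt, vpn}: dmz is not in the set → false
  destination zone = internet: internet == internet is true
  protocol ∈ {GRE, ICMP}: TCP is not in the set → false
  protocol ∈ {TCP, UDP}: TCP is in the set → true
Combine:
[1.2] NOT true = false
[1] true AND false = false
[2.2] NOT false = true
[2] false AND true = false
[3.1] NOT true = false
[3.2] NOT false = true
[3] false AND true AND false = false
[4.2] NOT true = false
[4] true AND false AND false = false
[5.1] NOT true = false
[5.2] NOT true = false
[5] false AND false = false
[6.3] NOT false = true
[6] false AND false AND true = false
[7] true AND false = false
[8.3] NOT false = true
[8] true AND true AND true = true
[root] false OR false OR false OR false OR false OR false OR false OR true = true
Overall: true → allowed

Allowed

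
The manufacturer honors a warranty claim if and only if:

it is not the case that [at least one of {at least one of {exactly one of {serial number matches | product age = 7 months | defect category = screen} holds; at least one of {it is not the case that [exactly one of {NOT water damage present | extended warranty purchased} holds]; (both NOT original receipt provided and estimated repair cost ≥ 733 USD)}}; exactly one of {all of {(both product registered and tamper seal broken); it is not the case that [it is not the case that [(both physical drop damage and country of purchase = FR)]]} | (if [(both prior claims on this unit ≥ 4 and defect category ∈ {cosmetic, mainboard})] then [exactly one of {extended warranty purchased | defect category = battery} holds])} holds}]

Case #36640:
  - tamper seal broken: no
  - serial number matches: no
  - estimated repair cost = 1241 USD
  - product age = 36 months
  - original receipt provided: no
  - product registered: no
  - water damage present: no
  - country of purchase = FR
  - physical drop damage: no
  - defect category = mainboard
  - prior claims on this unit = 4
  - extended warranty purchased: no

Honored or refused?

Refused

Atomic conditions:
  serial number matches: no → false
  product age = 7 months: 36 == 7 is false
  defect category = screen: mainboard == screen is false
  NOT water damage present: no → true
  extended warranty purchased: no → false
  NOT original receipt provided: no → true
  estimated repair cost ≥ 733 USD: 1241 ≥ 733 is true
  product registered: no → false
  tamper seal broken: no → false
  physical drop damage: no → false
  country of purchase = FR: FR == FR is true
  prior claims on this unit ≥ 4: 4 ≥ 4 is true
  defect category ∈ {cosmetic, mainboard}: mainboard is in the set → true
  defect category = battery: mainboard == battery is false
Combine:
[1.1.1] exactly-one(false, false, false) = false
[1.1.2.1.1] exactly-one(true, false) = true
[1.1.2.1] NOT true = false
[1.1.2.2] true AND true = true
[1.1.2] false OR true = true
[1.1] false OR true = true
[1.2.1.1] false AND false = false
[1.2.1.2.1.1] false AND true = false
[1.2.1.2.1] NOT false = true
[1.2.1.2] NOT true = false
[1.2.1] false AND false = false
[1.2.2.1] true AND true = true
[1.2.2.2] exactly-one(false, false) = false
[1.2.2] true → false = false
[1.2] exactly-one(false, false) = false
[1] true OR false = true
[root] NOT true = false
Overall: false → refused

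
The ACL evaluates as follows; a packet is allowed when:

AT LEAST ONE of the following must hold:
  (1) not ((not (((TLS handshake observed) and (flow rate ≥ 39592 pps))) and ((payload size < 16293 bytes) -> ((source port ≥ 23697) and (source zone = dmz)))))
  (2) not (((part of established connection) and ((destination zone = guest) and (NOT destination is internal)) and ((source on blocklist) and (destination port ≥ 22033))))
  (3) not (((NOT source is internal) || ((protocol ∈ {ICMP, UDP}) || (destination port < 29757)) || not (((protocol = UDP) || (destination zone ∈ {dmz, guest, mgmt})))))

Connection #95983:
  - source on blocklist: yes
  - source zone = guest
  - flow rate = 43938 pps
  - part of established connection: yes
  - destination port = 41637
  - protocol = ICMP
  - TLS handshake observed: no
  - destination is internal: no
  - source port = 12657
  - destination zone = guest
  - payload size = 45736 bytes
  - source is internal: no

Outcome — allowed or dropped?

Dropped

Atomic conditions:
  TLS handshake observed: no → false
  flow rate ≥ 39592 pps: 43938 ≥ 39592 is true
  payload size < 16293 bytes: 45736 < 16293 is false
  source port ≥ 23697: 12657 ≥ 23697 is false
  source zone = dmz: guest == dmz is false
  part of established connection: yes → true
  destination zone = guest: guest == guest is true
  NOT destination is internal: no → true
  source on blocklist: yes → true
  destination port ≥ 22033: 41637 ≥ 22033 is true
  NOT source is internal: no → true
  protocol ∈ {ICMP, UDP}: ICMP is in the set → true
  destination port < 29757: 41637 < 29757 is false
  protocol = UDP: ICMP == UDP is false
  destination zone ∈ {dmz, guest, mgmt}: guest is in the set → true
Combine:
[1.1.1.1] false AND true = false
[1.1.1] NOT false = true
[1.1.2.2] false AND false = false
[1.1.2] false → false (antecedent false ⇒ implication holds) = true
[1.1] true AND true = true
[1] NOT true = false
[2.1.2] true AND true = true
[2.1.3] true AND true = true
[2.1] true AND true AND true = true
[2] NOT true = false
[3.1.2] true OR false = true
[3.1.3.1] false OR true = true
[3.1.3] NOT true = false
[3.1] true OR true OR false = true
[3] NOT true = false
[root] false OR false OR false = false
Overall: false → dropped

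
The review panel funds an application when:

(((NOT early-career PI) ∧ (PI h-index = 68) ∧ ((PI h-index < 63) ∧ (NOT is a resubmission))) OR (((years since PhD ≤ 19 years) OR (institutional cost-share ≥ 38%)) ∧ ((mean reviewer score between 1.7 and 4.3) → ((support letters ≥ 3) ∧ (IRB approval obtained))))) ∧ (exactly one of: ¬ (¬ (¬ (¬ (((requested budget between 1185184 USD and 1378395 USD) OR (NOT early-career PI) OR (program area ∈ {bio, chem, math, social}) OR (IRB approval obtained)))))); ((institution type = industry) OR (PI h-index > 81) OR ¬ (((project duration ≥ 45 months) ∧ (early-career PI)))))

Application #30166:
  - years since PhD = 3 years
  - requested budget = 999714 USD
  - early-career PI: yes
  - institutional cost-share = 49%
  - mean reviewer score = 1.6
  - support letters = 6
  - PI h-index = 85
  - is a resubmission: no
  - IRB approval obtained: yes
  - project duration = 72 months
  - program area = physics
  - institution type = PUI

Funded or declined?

Declined

Atomic conditions:
  NOT early-career PI: yes → false
  PI h-index = 68: 85 == 68 is false
  PI h-index < 63: 85 < 63 is false
  NOT is a resubmission: no → true
  years since PhD ≤ 19 years: 3 ≤ 19 is true
  institutional cost-share ≥ 38%: 49 ≥ 38 is true
  mean reviewer score between 1.7 and 4.3: 1.6 in [1.7, 4.3] is false
  support letters ≥ 3: 6 ≥ 3 is true
  IRB approval obtained: yes → true
  requested budget between 1185184 USD and 1378395 USD: 999714 in [1185184, 1378395] is false
  program area ∈ {bio, chem, math, social}: physics is not in the set → false
  institution type = industry: PUI == industry is false
  PI h-index > 81: 85 > 81 is true
  project duration ≥ 45 months: 72 ≥ 45 is true
  early-career PI: yes → true
Combine:
[1.1.3] false AND true = false
[1.1] false AND false AND false = false
[1.2.1] true OR true = true
[1.2.2.2] true AND true = true
[1.2.2] false → true (antecedent false ⇒ implication holds) = true
[1.2] true AND true = true
[1] false OR true = true
[2.1.1.1.1.1] false OR false OR false OR true = true
[2.1.1.1.1] NOT true = false
[2.1.1.1] NOT false = true
[2.1.1] NOT true = false
[2.1] NOT false = true
[2.2.3.1] true AND true = true
[2.2.3] NOT true = false
[2.2] false OR true OR false = true
[2] exactly-one(true, true) = false
[root] true AND false = false
Overall: false → declined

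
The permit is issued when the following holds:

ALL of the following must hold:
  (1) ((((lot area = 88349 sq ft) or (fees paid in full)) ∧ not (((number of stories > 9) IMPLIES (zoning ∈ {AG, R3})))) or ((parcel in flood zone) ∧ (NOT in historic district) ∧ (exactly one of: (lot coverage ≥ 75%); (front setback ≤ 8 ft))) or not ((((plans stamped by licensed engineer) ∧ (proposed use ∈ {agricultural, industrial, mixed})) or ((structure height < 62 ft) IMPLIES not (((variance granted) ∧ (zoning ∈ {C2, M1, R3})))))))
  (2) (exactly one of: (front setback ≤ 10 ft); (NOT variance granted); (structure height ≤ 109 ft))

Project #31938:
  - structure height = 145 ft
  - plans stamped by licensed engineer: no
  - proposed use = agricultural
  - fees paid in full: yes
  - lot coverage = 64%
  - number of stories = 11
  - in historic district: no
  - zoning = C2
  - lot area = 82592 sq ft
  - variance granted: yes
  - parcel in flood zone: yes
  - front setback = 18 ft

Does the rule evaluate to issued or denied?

Denied

Atomic conditions:
  lot area = 88349 sq ft: 82592 == 88349 is false
  fees paid in full: yes → true
  number of stories > 9: 11 > 9 is true
  zoning ∈ {AG, R3}: C2 is not in the set → false
  parcel in flood zone: yes → true
  NOT in historic district: no → true
  lot coverage ≥ 75%: 64 ≥ 75 is false
  front setback ≤ 8 ft: 18 ≤ 8 is false
  plans stamped by licensed engineer: no → false
  proposed use ∈ {agricultural, industrial, mixed}: agricultural is in the set → true
  structure height < 62 ft: 145 < 62 is false
  variance granted: yes → true
  zoning ∈ {C2, M1, R3}: C2 is in the set → true
  front setback ≤ 10 ft: 18 ≤ 10 is false
  NOT variance granted: yes → false
  structure height ≤ 109 ft: 145 ≤ 109 is false
Combine:
[1.1.1] false OR true = true
[1.1.2.1] true → false = false
[1.1.2] NOT false = true
[1.1] true AND true = true
[1.2.3] exactly-one(false, false) = false
[1.2] true AND true AND false = false
[1.3.1.1] false AND true = false
[1.3.1.2.2.1] true AND true = true
[1.3.1.2.2] NOT true = false
[1.3.1.2] false → false (antecedent false ⇒ implication holds) = true
[1.3.1] false OR true = true
[1.3] NOT true = false
[1] true OR false OR false = true
[2] exactly-one(false, false, false) = false
[root] true AND false = false
Overall: false → denied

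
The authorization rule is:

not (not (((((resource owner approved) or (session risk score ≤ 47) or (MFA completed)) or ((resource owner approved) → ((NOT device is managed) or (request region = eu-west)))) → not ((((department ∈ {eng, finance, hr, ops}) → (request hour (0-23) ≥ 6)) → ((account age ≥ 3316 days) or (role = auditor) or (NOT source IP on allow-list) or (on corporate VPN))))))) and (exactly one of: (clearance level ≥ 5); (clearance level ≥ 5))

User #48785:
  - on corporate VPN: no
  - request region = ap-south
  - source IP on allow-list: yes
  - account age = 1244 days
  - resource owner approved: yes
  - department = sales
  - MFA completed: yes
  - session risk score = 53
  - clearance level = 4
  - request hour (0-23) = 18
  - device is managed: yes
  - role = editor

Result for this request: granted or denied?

Atomic conditions:
  resource owner approved: yes → true
  session risk score ≤ 47: 53 ≤ 47 is false
  MFA completed: yes → true
  NOT device is managed: yes → false
  request region = eu-west: ap-south == eu-west is false
  department ∈ {eng, finance, hr, ops}: sales is not in the set → false
  request hour (0-23) ≥ 6: 18 ≥ 6 is true
  account age ≥ 3316 days: 1244 ≥ 3316 is false
  role = auditor: editor == auditor is false
  NOT source IP on allow-list: yes → false
  on corporate VPN: no → false
  clearance level ≥ 5: 4 ≥ 5 is false
Combine:
[1.1.1.1.1] true OR false OR true = true
[1.1.1.1.2.2] false OR false = false
[1.1.1.1.2] true → false = false
[1.1.1.1] true OR false = true
[1.1.1.2.1.1] false → true (antecedent false ⇒ implication holds) = true
[1.1.1.2.1.2] false OR false OR false OR false = false
[1.1.1.2.1] true → false = false
[1.1.1.2] NOT false = true
[1.1.1] true → true = true
[1.1] NOT true = false
[1] NOT false = true
[2] exactly-one(false, false) = false
[root] true AND false = false
Overall: false → denied

Denied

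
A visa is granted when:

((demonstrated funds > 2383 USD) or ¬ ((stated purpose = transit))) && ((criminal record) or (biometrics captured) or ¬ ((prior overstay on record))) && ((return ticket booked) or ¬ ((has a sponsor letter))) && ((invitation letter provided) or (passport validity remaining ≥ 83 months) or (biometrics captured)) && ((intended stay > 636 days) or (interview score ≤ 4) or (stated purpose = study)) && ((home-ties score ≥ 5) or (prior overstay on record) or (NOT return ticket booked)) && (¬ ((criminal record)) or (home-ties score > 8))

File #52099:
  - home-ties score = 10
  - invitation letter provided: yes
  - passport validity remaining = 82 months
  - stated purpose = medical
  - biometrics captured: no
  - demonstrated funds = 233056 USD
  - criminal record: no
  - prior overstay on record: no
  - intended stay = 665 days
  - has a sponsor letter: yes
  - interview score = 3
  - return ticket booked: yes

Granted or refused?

Granted

Atomic conditions:
  demonstrated funds > 2383 USD: 233056 > 2383 is true
  stated purpose = transit: medical == transit is false
  criminal record: no → false
  biometrics captured: no → false
  prior overstay on record: no → false
  return ticket booked: yes → true
  has a sponsor letter: yes → true
  invitation letter provided: yes → true
  passport validity remaining ≥ 83 months: 82 ≥ 83 is false
  intended stay > 636 days: 665 > 636 is true
  interview score ≤ 4: 3 ≤ 4 is true
  stated purpose = study: medical == study is false
  home-ties score ≥ 5: 10 ≥ 5 is true
  NOT return ticket booked: yes → false
  home-ties score > 8: 10 > 8 is true
Combine:
[1.2] NOT false = true
[1] true OR true = true
[2.3] NOT false = true
[2] false OR false OR true = true
[3.2] NOT true = false
[3] true OR false = true
[4] true OR false OR false = true
[5] true OR true OR false = true
[6] true OR false OR false = true
[7.1] NOT false = true
[7] true OR true = true
[root] true AND true AND true AND true AND true AND true AND true = true
Overall: true → granted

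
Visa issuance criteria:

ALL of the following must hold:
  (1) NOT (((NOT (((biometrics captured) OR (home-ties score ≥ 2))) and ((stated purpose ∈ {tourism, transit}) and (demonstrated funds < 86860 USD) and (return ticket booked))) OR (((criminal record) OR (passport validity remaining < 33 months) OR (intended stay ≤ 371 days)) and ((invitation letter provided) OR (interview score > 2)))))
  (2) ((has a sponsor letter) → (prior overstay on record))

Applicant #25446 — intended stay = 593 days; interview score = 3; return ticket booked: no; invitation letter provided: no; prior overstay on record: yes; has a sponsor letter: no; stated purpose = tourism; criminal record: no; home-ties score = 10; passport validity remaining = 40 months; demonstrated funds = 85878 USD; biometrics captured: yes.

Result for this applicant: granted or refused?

Granted

Atomic conditions:
  biometrics captured: yes → true
  home-ties score ≥ 2: 10 ≥ 2 is true
  stated purpose ∈ {tourism, transit}: tourism is in the set → true
  demonstrated funds < 86860 USD: 85878 < 86860 is true
  return ticket booked: no → false
  criminal record: no → false
  passport validity remaining < 33 months: 40 < 33 is false
  intended stay ≤ 371 days: 593 ≤ 371 is false
  invitation letter provided: no → false
  interview score > 2: 3 > 2 is true
  has a sponsor letter: no → false
  prior overstay on record: yes → true
Combine:
[1.1.1.1.1] true OR true = true
[1.1.1.1] NOT true = false
[1.1.1.2] true AND true AND false = false
[1.1.1] false AND false = false
[1.1.2.1] false OR false OR false = false
[1.1.2.2] false OR true = true
[1.1.2] false AND true = false
[1.1] false OR false = false
[1] NOT false = true
[2] false → true (antecedent false ⇒ implication holds) = true
[root] true AND true = true
Overall: true → granted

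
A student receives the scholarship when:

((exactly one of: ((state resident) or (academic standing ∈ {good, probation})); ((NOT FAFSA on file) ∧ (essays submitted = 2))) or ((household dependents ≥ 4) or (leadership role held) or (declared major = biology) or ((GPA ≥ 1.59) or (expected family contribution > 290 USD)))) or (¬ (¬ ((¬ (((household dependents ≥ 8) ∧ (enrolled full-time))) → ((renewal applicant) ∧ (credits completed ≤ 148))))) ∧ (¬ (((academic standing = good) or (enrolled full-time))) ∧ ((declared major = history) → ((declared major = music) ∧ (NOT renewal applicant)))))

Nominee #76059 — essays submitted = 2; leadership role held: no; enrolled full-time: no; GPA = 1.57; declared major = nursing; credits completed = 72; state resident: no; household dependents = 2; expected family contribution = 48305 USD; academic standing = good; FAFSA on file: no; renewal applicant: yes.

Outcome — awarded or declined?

Awarded

Atomic conditions:
  state resident: no → false
  academic standing ∈ {good, probation}: good is in the set → true
  NOT FAFSA on file: no → true
  essays submitted = 2: 2 == 2 is true
  household dependents ≥ 4: 2 ≥ 4 is false
  leadership role held: no → false
  declared major = biology: nursing == biology is false
  GPA ≥ 1.59: 1.57 ≥ 1.59 is false
  expected family contribution > 290 USD: 48305 > 290 is true
  household dependents ≥ 8: 2 ≥ 8 is false
  enrolled full-time: no → false
  renewal applicant: yes → true
  credits completed ≤ 148: 72 ≤ 148 is true
  academic standing = good: good == good is true
  declared major = history: nursing == history is false
  declared major = music: nursing == music is false
  NOT renewal applicant: yes → false
Combine:
[1.1.1] false OR true = true
[1.1.2] true AND true = true
[1.1] exactly-one(true, true) = false
[1.2.4] false OR true = true
[1.2] false OR false OR false OR true = true
[1] false OR true = true
[2.1.1.1.1.1] false AND false = false
[2.1.1.1.1] NOT false = true
[2.1.1.1.2] true AND true = true
[2.1.1.1] true → true = true
[2.1.1] NOT true = false
[2.1] NOT false = true
[2.2.1.1] true OR false = true
[2.2.1] NOT true = false
[2.2.2.2] false AND false = false
[2.2.2] false → false (antecedent false ⇒ implication holds) = true
[2.2] false AND true = false
[2] true AND false = false
[root] true OR false = true
Overall: true → awarded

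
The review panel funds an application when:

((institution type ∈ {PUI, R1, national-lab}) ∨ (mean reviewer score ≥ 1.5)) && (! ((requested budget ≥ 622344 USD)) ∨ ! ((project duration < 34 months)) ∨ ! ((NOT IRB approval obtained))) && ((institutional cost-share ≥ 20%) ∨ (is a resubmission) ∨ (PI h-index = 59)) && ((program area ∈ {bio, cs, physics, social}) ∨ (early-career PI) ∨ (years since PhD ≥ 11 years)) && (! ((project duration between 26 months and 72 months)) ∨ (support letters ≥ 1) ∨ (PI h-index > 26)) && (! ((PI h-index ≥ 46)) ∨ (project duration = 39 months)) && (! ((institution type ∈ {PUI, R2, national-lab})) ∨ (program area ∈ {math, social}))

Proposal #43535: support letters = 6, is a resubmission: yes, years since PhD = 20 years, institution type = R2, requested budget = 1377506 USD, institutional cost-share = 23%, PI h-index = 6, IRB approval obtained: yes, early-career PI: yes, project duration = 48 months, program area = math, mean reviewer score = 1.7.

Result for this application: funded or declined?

Atomic conditions:
  institution type ∈ {PUI, R1, national-lab}: R2 is not in the set → false
  mean reviewer score ≥ 1.5: 1.7 ≥ 1.5 is true
  requested budget ≥ 622344 USD: 1377506 ≥ 622344 is true
  project duration < 34 months: 48 < 34 is false
  NOT IRB approval obtained: yes → false
  institutional cost-share ≥ 20%: 23 ≥ 20 is true
  is a resubmission: yes → true
  PI h-index = 59: 6 == 59 is false
  program area ∈ {bio, cs, physics, social}: math is not in the set → false
  early-career PI: yes → true
  years since PhD ≥ 11 years: 20 ≥ 11 is true
  project duration between 26 months and 72 months: 48 in [26, 72] is true
  support letters ≥ 1: 6 ≥ 1 is true
  PI h-index > 26: 6 > 26 is false
  PI h-index ≥ 46: 6 ≥ 46 is false
  project duration = 39 months: 48 == 39 is false
  institution type ∈ {PUI, R2, national-lab}: R2 is in the set → true
  program area ∈ {math, social}: math is in the set → true
Combine:
[1] false OR true = true
[2.1] NOT true = false
[2.2] NOT false = true
[2.3] NOT false = true
[2] false OR true OR true = true
[3] true OR true OR false = true
[4] false OR true OR true = true
[5.1] NOT true = false
[5] false OR true OR false = true
[6.1] NOT false = true
[6] true OR false = true
[7.1] NOT true = false
[7] false OR true = true
[root] true AND true AND true AND true AND true AND true AND true = true
Overall: true → funded

Funded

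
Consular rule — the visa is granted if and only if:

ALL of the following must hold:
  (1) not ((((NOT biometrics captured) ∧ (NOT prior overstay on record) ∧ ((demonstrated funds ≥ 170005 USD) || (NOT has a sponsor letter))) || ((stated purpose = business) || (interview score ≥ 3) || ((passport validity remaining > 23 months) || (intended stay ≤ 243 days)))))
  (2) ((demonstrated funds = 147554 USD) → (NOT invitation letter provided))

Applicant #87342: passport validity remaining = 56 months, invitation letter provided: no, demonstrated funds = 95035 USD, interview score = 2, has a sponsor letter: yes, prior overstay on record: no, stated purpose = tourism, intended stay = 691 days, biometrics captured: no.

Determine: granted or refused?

Atomic conditions:
  NOT biometrics captured: no → true
  NOT prior overstay on record: no → true
  demonstrated funds ≥ 170005 USD: 95035 ≥ 170005 is false
  NOT has a sponsor letter: yes → false
  stated purpose = business: tourism == business is false
  interview score ≥ 3: 2 ≥ 3 is false
  passport validity remaining > 23 months: 56 > 23 is true
  intended stay ≤ 243 days: 691 ≤ 243 is false
  demonstrated funds = 147554 USD: 95035 == 147554 is false
  NOT invitation letter provided: no → true
Combine:
[1.1.1.3] false OR false = false
[1.1.1] true AND true AND false = false
[1.1.2.3] true OR false = true
[1.1.2] false OR false OR true = true
[1.1] false OR true = true
[1] NOT true = false
[2] false → true (antecedent false ⇒ implication holds) = true
[root] false AND true = false
Overall: false → refused

Refused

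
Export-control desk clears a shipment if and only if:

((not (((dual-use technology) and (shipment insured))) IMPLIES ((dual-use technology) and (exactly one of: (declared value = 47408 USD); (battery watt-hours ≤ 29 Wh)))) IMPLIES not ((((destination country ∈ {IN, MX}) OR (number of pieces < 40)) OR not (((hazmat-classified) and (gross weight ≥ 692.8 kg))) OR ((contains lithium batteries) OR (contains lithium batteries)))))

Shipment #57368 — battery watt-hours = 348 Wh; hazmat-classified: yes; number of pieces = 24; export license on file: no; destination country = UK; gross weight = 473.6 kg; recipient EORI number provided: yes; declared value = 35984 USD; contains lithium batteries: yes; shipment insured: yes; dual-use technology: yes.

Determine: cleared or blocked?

Blocked

Atomic conditions:
  dual-use technology: yes → true
  shipment insured: yes → true
  declared value = 47408 USD: 35984 == 47408 is false
  battery watt-hours ≤ 29 Wh: 348 ≤ 29 is false
  destination country ∈ {IN, MX}: UK is not in the set → false
  number of pieces < 40: 24 < 40 is true
  hazmat-classified: yes → true
  gross weight ≥ 692.8 kg: 473.6 ≥ 692.8 is false
  contains lithium batteries: yes → true
Combine:
[1.1.1] true AND true = true
[1.1] NOT true = false
[1.2.2] exactly-one(false, false) = false
[1.2] true AND false = false
[1] false → false (antecedent false ⇒ implication holds) = true
[2.1.1] false OR true = true
[2.1.2.1] true AND false = false
[2.1.2] NOT false = true
[2.1.3] true OR true = true
[2.1] true OR true OR true = true
[2] NOT true = false
[root] true → false = false
Overall: false → blocked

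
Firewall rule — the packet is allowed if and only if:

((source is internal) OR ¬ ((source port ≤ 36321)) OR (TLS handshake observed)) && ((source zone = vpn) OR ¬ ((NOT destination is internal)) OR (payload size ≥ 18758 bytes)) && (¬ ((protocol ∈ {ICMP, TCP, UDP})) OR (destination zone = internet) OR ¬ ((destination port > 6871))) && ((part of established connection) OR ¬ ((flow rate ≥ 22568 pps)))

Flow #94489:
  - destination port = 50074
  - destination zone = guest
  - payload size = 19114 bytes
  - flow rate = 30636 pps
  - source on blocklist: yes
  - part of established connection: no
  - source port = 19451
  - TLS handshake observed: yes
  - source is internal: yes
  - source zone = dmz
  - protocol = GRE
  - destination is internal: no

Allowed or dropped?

Dropped

Atomic conditions:
  source is internal: yes → true
  source port ≤ 36321: 19451 ≤ 36321 is true
  TLS handshake observed: yes → true
  source zone = vpn: dmz == vpn is false
  NOT destination is internal: no → true
  payload size ≥ 18758 bytes: 19114 ≥ 18758 is true
  protocol ∈ {ICMP, TCP, UDP}: GRE is not in the set → false
  destination zone = internet: guest == internet is false
  destination port > 6871: 50074 > 6871 is true
  part of established connection: no → false
  flow rate ≥ 22568 pps: 30636 ≥ 22568 is true
Combine:
[1.2] NOT true = false
[1] true OR false OR true = true
[2.2] NOT true = false
[2] false OR false OR true = true
[3.1] NOT false = true
[3.3] NOT true = false
[3] true OR false OR false = true
[4.2] NOT true = false
[4] false OR false = false
[root] true AND true AND true AND false = false
Overall: false → dropped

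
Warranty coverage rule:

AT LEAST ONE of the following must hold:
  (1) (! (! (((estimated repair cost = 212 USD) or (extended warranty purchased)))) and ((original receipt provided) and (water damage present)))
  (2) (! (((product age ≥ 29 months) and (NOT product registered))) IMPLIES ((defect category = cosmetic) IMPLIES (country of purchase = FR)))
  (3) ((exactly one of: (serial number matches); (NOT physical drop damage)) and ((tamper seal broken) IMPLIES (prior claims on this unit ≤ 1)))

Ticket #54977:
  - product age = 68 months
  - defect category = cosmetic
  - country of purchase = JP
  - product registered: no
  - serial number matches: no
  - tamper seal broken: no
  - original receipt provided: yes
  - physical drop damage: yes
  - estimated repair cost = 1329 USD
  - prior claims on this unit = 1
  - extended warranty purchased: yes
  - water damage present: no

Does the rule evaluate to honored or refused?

Honored

Atomic conditions:
  estimated repair cost = 212 USD: 1329 == 212 is false
  extended warranty purchased: yes → true
  original receipt provided: yes → true
  water damage present: no → false
  product age ≥ 29 months: 68 ≥ 29 is true
  NOT product registered: no → true
  defect category = cosmetic: cosmetic == cosmetic is true
  country of purchase = FR: JP == FR is false
  serial number matches: no → false
  NOT physical drop damage: yes → false
  tamper seal broken: no → false
  prior claims on this unit ≤ 1: 1 ≤ 1 is true
Combine:
[1.1.1.1] false OR true = true
[1.1.1] NOT true = false
[1.1] NOT false = true
[1.2] true AND false = false
[1] true AND false = false
[2.1.1] true AND true = true
[2.1] NOT true = false
[2.2] true → false = false
[2] false → false (antecedent false ⇒ implication holds) = true
[3.1] exactly-one(false, false) = false
[3.2] false → true (antecedent false ⇒ implication holds) = true
[3] false AND true = false
[root] false OR true OR false = true
Overall: true → honored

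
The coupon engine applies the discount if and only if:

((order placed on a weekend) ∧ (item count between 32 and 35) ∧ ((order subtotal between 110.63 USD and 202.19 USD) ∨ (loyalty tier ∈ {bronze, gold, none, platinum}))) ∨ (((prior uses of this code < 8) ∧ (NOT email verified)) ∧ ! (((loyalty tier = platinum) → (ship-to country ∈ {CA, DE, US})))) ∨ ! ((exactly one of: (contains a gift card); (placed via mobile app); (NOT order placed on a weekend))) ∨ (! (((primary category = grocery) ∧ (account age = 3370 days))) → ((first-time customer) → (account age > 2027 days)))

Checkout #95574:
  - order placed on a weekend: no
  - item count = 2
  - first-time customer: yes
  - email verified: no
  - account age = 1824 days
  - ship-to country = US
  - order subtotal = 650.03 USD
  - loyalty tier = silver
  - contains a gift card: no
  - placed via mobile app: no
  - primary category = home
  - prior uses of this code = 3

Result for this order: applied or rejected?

Atomic conditions:
  order placed on a weekend: no → false
  item count between 32 and 35: 2 in [32, 35] is false
  order subtotal between 110.63 USD and 202.19 USD: 650.03 in [110.63, 202.19] is false
  loyalty tier ∈ {bronze, gold, none, platinum}: silver is not in the set → false
  prior uses of this code < 8: 3 < 8 is true
  NOT email verified: no → true
  loyalty tier = platinum: silver == platinum is false
  ship-to country ∈ {CA, DE, US}: US is in the set → true
  contains a gift card: no → false
  placed via mobile app: no → false
  NOT order placed on a weekend: no → true
  primary category = grocery: home == grocery is false
  account age = 3370 days: 1824 == 3370 is false
  first-time customer: yes → true
  account age > 2027 days: 1824 > 2027 is false
Combine:
[1.3] false OR false = false
[1] false AND false AND false = false
[2.1] true AND true = true
[2.2.1] false → true (antecedent false ⇒ implication holds) = true
[2.2] NOT true = false
[2] true AND false = false
[3.1] exactly-one(false, false, true) = true
[3] NOT true = false
[4.1.1] false AND false = false
[4.1] NOT false = true
[4.2] true → false = false
[4] true → false = false
[root] false OR false OR false OR false = false
Overall: false → rejected

Rejected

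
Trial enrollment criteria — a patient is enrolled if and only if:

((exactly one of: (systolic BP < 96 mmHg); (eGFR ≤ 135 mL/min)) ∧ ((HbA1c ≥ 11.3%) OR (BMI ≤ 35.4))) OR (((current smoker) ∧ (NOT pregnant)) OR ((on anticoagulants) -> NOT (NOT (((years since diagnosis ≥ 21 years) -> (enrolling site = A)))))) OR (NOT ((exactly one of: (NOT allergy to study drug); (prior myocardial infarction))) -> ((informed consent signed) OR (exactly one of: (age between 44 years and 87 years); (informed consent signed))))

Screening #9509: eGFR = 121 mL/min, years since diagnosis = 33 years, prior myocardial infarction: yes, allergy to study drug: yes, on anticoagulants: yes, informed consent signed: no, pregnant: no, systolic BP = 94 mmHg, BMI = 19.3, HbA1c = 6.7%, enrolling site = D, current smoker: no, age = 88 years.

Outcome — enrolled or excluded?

Enrolled

Atomic conditions:
  systolic BP < 96 mmHg: 94 < 96 is true
  eGFR ≤ 135 mL/min: 121 ≤ 135 is true
  HbA1c ≥ 11.3%: 6.7 ≥ 11.3 is false
  BMI ≤ 35.4: 19.3 ≤ 35.4 is true
  current smoker: no → false
  NOT pregnant: no → true
  on anticoagulants: yes → true
  years since diagnosis ≥ 21 years: 33 ≥ 21 is true
  enrolling site = A: D == A is false
  NOT allergy to study drug: yes → false
  prior myocardial infarction: yes → true
  informed consent signed: no → false
  age between 44 years and 87 years: 88 in [44, 87] is false
Combine:
[1.1] exactly-one(true, true) = false
[1.2] false OR true = true
[1] false AND true = false
[2.1] false AND true = false
[2.2.2.1.1] true → false = false
[2.2.2.1] NOT false = true
[2.2.2] NOT true = false
[2.2] true → false = false
[2] false OR false = false
[3.1.1] exactly-one(false, true) = true
[3.1] NOT true = false
[3.2.2] exactly-one(false, false) = false
[3.2] false OR false = false
[3] false → false (antecedent false ⇒ implication holds) = true
[root] false OR false OR true = true
Overall: true → enrolled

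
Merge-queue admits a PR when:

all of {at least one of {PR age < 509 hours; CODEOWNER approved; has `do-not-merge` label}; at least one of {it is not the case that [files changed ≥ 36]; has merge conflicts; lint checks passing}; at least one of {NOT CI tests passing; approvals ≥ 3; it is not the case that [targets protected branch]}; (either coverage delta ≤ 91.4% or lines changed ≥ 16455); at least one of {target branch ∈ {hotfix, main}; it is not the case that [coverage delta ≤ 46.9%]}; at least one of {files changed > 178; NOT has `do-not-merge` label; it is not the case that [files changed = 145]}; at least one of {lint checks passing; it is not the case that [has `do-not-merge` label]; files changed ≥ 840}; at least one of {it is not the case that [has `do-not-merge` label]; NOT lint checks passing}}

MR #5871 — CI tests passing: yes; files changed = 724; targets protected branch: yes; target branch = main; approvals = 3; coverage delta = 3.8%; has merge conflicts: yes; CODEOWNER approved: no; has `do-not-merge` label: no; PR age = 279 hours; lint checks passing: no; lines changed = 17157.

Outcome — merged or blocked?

Merged

Atomic conditions:
  PR age < 509 hours: 279 < 509 is true
  CODEOWNER approved: no → false
  has `do-not-merge` label: no → false
  files changed ≥ 36: 724 ≥ 36 is true
  has merge conflicts: yes → true
  lint checks passing: no → false
  NOT CI tests passing: yes → false
  approvals ≥ 3: 3 ≥ 3 is true
  targets protected branch: yes → true
  coverage delta ≤ 91.4%: 3.8 ≤ 91.4 is true
  lines changed ≥ 16455: 17157 ≥ 16455 is true
  target branch ∈ {hotfix, main}: main is in the set → true
  coverage delta ≤ 46.9%: 3.8 ≤ 46.9 is true
  files changed > 178: 724 > 178 is true
  NOT has `do-not-merge` label: no → true
  files changed = 145: 724 == 145 is false
  files changed ≥ 840: 724 ≥ 840 is false
  NOT lint checks passing: no → true
Combine:
[1] true OR false OR false = true
[2.1] NOT true = false
[2] false OR true OR false = true
[3.3] NOT true = false
[3] false OR true OR false = true
[4] true OR true = true
[5.2] NOT true = false
[5] true OR false = true
[6.3] NOT false = true
[6] true OR true OR true = true
[7.2] NOT false = true
[7] false OR true OR false = true
[8.1] NOT false = true
[8] true OR true = true
[root] true AND true AND true AND true AND true AND true AND true AND true = true
Overall: true → merged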